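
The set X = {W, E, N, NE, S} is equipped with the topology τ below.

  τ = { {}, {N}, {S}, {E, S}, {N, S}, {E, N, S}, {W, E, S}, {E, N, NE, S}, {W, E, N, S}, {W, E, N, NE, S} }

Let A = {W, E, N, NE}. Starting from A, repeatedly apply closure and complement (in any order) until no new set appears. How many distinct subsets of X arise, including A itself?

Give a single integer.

cl via duality: int({S}) = {S}, so X∖{S} = {W, E, N, NE}
Write k for closure, c for complement:
  1. A     = {W, E, N, NE}
  2. cA    = {S}
  3. kcA   = {W, E, NE, S}
  4. ckcA  = {N}
  5. kckcA = {N, NE}
  6. ckckcA = {W, E, S}
applying k or c yields no new set

6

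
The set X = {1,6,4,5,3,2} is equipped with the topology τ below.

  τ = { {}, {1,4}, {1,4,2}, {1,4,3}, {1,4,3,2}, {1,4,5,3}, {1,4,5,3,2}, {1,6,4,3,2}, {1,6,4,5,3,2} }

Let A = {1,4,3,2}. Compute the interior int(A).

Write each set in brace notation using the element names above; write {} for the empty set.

interior: largest open inside A is {1,4,3,2} (from {}, {1,4}, {1,4,3}, {1,4,2}, {1,4,3,2})

{1,4,3,2}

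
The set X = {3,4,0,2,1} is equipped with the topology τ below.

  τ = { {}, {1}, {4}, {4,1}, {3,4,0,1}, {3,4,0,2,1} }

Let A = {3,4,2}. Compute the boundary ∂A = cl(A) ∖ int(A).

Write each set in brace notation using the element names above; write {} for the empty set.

{3,0,2}

opens ⊆ A: {}, {4}; union → int = {4}
complement {0,1}; its interior {1}; cl(A) = X∖{1} = {3,4,0,2}
boundary = {3,4,0,2} ∖ {4} = {3,0,2}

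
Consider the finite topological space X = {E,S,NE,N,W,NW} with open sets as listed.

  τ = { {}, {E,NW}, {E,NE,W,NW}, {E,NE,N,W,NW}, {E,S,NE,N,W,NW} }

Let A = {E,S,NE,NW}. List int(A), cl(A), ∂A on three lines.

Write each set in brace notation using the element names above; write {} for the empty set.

interior: largest open inside A is {E,NW} (from {}, {E,NW})
cl via duality: int({N,W}) = {}, so X∖{} = {E,S,NE,N,W,NW}
cl∖int = {S,NE,N,W}

int(A) = {E,NW}
cl(A)  = {E,S,NE,N,W,NW}
∂A     = {S,NE,N,W}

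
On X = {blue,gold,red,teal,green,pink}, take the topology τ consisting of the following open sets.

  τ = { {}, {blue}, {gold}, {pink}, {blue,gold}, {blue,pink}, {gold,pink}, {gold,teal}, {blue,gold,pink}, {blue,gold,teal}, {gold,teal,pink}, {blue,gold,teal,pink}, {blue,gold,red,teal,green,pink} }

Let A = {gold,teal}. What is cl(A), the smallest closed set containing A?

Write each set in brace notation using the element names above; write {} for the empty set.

cl via duality: int({blue,red,green,pink}) = {blue,pink}, so X∖{blue,pink} = {gold,red,teal,green}

{gold,red,teal,green}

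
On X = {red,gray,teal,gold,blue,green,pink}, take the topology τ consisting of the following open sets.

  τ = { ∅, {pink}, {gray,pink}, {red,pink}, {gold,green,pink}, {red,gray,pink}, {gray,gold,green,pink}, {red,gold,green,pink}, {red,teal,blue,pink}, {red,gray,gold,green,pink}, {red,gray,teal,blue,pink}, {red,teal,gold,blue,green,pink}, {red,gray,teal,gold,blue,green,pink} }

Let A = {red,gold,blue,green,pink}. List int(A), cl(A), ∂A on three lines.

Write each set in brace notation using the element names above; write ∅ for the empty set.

int(A) = {red,gold,green,pink}
cl(A)  = {red,gray,teal,gold,blue,green,pink}
∂A     = {gray,teal,blue}

open subsets of A: ∅, {pink}, {red,pink}, {gold,green,pink}, {red,gold,green,pink}; so int(A) = {red,gold,green,pink}
closure: X∖int(X∖A) = X∖∅ = {red,gray,teal,gold,blue,green,pink}
∂A = {red,gray,teal,gold,blue,green,pink} minus {red,gold,green,pink} = {gray,teal,blue}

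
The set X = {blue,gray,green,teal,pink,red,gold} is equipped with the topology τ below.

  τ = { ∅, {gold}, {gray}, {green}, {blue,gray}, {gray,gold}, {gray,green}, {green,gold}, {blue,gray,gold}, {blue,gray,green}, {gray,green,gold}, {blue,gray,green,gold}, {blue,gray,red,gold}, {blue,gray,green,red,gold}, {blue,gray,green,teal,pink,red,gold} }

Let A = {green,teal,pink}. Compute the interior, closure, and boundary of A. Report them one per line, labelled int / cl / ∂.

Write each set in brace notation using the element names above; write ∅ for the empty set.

open subsets of A: ∅, {green}; so int(A) = {green}
closure: X∖int(X∖A) = X∖{blue,gray,red,gold} = {green,teal,pink}
∂A = {green,teal,pink} minus {green} = {teal,pink}

int(A) = {green}
cl(A)  = {green,teal,pink}
∂A     = {teal,pink}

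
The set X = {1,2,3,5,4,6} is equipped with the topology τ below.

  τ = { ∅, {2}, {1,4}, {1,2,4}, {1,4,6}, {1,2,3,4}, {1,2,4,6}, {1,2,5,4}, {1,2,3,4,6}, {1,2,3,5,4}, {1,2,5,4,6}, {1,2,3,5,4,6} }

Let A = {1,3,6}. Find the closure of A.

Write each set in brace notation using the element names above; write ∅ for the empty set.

complement {2,5,4}; its interior {2}; cl(A) = X∖{2} = {1,3,5,4,6}

{1,3,5,4,6}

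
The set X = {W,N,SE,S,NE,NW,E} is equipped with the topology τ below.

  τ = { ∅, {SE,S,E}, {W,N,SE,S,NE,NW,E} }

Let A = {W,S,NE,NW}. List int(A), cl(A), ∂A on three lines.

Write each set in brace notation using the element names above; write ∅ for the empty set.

int(A) = ∅
cl(A)  = {W,N,SE,S,NE,NW,E}
∂A     = {W,N,SE,S,NE,NW,E}

opens ⊆ A: ∅; union → int = ∅
complement {N,SE,E}; its interior ∅; cl(A) = X∖∅ = {W,N,SE,S,NE,NW,E}
boundary = {W,N,SE,S,NE,NW,E} ∖ ∅ = {W,N,SE,S,NE,NW,E}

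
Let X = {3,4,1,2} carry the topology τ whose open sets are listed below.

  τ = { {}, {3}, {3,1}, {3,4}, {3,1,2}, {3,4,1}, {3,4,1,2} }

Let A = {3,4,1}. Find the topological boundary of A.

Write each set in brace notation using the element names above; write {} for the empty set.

interior: largest open inside A is {3,4,1} (from {}, {3}, {3,4}, {3,1}, {3,4,1})
cl via duality: int({2}) = {}, so X∖{} = {3,4,1,2}
cl∖int = {2}

{2}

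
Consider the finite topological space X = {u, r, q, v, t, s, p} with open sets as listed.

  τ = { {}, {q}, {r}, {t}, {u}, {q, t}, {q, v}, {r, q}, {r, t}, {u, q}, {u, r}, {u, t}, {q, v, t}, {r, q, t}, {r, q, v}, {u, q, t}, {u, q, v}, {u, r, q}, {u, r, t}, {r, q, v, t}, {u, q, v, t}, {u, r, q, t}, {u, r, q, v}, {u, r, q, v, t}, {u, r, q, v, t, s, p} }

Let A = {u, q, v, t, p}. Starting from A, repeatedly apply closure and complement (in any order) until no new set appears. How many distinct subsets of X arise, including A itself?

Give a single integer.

6

X∖A={r, s}, int(X∖A)={r}, hence cl(A)={u, q, v, t, s, p}
Orbit (k=closure, c=complement):
  1. A     = {u, q, v, t, p}
  2. kA    = {u, q, v, t, s, p}
  3. cA    = {r, s}
  4. ckA   = {r}
  5. kcA   = {r, s, p}
  6. ckcA  = {u, q, v, t}
(closed under both — stop)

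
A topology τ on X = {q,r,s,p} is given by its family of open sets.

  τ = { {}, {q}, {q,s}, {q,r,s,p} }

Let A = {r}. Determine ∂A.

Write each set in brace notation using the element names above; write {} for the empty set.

{r,p}

U open, U⊆A: {}. int(A) = ⋃ = {}
X∖A={q,s,p}, int(X∖A)={q,s}, hence cl(A)={r,p}
∂A: remove int from cl → {r,p}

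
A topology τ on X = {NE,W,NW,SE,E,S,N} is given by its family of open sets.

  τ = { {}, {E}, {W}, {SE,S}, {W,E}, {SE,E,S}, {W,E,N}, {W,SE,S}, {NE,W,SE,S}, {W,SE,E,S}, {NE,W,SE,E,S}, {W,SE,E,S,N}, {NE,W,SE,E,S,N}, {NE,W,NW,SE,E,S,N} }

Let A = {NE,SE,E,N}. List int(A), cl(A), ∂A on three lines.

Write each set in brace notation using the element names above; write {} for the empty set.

int(A) = {E}
cl(A)  = {NE,NW,SE,E,S,N}
∂A     = {NE,NW,SE,S,N}

interior: largest open inside A is {E} (from {}, {E})
cl via duality: int({W,NW,S}) = {W}, so X∖{W} = {NE,NW,SE,E,S,N}
cl∖int = {NE,NW,SE,S,N}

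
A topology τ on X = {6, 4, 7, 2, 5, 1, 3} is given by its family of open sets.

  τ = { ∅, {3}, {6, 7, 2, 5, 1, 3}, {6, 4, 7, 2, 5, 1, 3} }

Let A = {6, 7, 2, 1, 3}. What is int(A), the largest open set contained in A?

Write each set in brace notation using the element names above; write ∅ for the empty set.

U open, U⊆A: ∅, {3}. int(A) = ⋃ = {3}

{3}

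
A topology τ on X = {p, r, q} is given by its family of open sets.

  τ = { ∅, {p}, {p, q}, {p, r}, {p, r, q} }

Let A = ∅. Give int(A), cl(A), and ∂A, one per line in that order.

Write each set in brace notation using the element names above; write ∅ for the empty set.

int(A) = ∅
cl(A)  = ∅
∂A     = ∅

opens ⊆ A: ∅; union → int = ∅
complement {p, r, q}; its interior {p, r, q}; cl(A) = X∖{p, r, q} = ∅
boundary = ∅ ∖ ∅ = ∅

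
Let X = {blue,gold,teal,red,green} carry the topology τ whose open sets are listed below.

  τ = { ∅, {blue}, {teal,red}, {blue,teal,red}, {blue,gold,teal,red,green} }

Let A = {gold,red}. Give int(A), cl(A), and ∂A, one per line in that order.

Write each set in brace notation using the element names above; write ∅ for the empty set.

int(A) = ∅
cl(A)  = {gold,teal,red,green}
∂A     = {gold,teal,red,green}

U open, U⊆A: ∅. int(A) = ⋃ = ∅
X∖A={blue,teal,green}, int(X∖A)={blue}, hence cl(A)={gold,teal,red,green}
∂A: remove int from cl → {gold,teal,red,green}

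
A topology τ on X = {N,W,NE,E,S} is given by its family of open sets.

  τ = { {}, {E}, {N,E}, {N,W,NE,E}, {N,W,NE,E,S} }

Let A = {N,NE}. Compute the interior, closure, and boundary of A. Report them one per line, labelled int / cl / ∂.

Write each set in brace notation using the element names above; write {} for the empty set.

open subsets of A: {}; so int(A) = {}
closure: X∖int(X∖A) = X∖{E} = {N,W,NE,S}
∂A = {N,W,NE,S} minus {} = {N,W,NE,S}

int(A) = {}
cl(A)  = {N,W,NE,S}
∂A     = {N,W,NE,S}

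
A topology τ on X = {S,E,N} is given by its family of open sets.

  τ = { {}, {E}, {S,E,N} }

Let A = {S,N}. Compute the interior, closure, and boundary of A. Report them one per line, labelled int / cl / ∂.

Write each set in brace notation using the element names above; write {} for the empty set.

opens ⊆ A: {}; union → int = {}
complement {E}; its interior {E}; cl(A) = X∖{E} = {S,N}
boundary = {S,N} ∖ {} = {S,N}

int(A) = {}
cl(A)  = {S,N}
∂A     = {S,N}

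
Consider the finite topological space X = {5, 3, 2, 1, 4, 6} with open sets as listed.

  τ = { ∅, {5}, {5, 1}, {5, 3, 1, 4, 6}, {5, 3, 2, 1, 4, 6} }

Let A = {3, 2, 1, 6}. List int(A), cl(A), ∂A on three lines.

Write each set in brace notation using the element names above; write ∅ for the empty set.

opens ⊆ A: ∅; union → int = ∅
complement {5, 4}; its interior {5}; cl(A) = X∖{5} = {3, 2, 1, 4, 6}
boundary = {3, 2, 1, 4, 6} ∖ ∅ = {3, 2, 1, 4, 6}

int(A) = ∅
cl(A)  = {3, 2, 1, 4, 6}
∂A     = {3, 2, 1, 4, 6}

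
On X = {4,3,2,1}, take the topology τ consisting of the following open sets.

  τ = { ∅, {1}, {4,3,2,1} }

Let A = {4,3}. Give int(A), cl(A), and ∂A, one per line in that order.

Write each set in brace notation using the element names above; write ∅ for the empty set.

open subsets of A: ∅; so int(A) = ∅
closure: X∖int(X∖A) = X∖{1} = {4,3,2}
∂A = {4,3,2} minus ∅ = {4,3,2}

int(A) = ∅
cl(A)  = {4,3,2}
∂A     = {4,3,2}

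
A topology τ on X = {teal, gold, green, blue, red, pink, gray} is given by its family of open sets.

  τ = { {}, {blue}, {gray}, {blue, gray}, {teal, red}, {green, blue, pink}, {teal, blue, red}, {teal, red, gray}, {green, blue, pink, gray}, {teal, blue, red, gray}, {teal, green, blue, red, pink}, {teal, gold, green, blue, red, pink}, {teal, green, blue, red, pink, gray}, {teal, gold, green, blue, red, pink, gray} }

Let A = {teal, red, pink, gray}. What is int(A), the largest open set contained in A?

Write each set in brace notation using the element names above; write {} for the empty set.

U open, U⊆A: {}, {gray}, {teal, red}, {teal, red, gray}. int(A) = ⋃ = {teal, red, gray}

{teal, red, gray}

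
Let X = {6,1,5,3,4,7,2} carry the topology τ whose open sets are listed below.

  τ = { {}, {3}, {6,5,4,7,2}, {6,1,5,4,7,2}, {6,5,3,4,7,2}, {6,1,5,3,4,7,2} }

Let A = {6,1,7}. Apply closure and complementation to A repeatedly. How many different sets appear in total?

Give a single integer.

6

complement {5,3,4,2}; its interior {3}; cl(A) = X∖{3} = {6,1,5,4,7,2}
With k = closure, c = complement:
  1. A     = {6,1,7}
  2. kA    = {6,1,5,4,7,2}
  3. cA    = {5,3,4,2}
  4. ckA   = {3}
  5. kcA   = {6,1,5,3,4,7,2}
  6. ckcA  = {}
k, c of each give nothing new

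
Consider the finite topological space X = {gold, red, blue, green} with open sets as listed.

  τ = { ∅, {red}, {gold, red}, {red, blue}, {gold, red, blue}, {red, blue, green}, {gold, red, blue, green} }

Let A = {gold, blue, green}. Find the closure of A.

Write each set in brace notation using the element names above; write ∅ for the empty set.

closure: X∖int(X∖A) = X∖{red} = {gold, blue, green}

{gold, blue, green}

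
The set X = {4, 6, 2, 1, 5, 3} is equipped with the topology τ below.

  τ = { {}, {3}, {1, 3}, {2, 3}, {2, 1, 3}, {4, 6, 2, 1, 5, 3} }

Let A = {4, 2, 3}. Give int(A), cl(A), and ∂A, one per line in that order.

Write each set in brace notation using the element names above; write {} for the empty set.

interior: largest open inside A is {2, 3} (from {}, {3}, {2, 3})
cl via duality: int({6, 1, 5}) = {}, so X∖{} = {4, 6, 2, 1, 5, 3}
cl∖int = {4, 6, 1, 5}

int(A) = {2, 3}
cl(A)  = {4, 6, 2, 1, 5, 3}
∂A     = {4, 6, 1, 5}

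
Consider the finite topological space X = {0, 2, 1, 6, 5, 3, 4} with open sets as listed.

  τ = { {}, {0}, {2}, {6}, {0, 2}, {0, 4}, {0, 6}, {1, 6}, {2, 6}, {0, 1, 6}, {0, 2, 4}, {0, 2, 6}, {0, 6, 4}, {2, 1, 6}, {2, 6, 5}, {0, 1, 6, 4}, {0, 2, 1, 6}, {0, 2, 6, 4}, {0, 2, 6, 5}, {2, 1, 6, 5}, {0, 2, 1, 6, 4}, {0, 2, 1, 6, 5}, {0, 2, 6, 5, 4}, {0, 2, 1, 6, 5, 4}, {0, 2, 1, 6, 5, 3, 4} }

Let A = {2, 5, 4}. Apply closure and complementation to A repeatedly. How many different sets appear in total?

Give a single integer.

closure: X∖int(X∖A) = X∖{0, 1, 6} = {2, 5, 3, 4}
Let k=closure and c=complement:
  1. A     = {2, 5, 4}
  2. kA    = {2, 5, 3, 4}
  3. cA    = {0, 1, 6, 3}
  4. ckA   = {0, 1, 6}
  5. kcA   = {0, 1, 6, 5, 3, 4}
  6. ckcA  = {2}
  7. kckcA = {2, 5, 3}
  8. ckckcA = {0, 1, 6, 4}
— saturated at 8

8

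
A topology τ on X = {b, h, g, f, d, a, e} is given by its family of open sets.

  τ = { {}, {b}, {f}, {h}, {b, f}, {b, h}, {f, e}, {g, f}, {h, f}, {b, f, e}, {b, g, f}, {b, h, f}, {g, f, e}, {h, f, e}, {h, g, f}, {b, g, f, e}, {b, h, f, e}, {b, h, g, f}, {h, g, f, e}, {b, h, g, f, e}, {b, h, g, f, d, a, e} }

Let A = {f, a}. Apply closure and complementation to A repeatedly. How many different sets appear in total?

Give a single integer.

complement {b, h, g, d, e}; its interior {b, h}; cl(A) = X∖{b, h} = {g, f, d, a, e}
With k = closure, c = complement:
  1. A     = {f, a}
  2. kA    = {g, f, d, a, e}
  3. cA    = {b, h, g, d, e}
  4. ckA   = {b, h}
  5. kcA   = {b, h, g, d, a, e}
  6. kckA  = {b, h, d, a}
  7. ckcA  = {f}
  8. ckckA = {g, f, e}
k, c of each give nothing new

8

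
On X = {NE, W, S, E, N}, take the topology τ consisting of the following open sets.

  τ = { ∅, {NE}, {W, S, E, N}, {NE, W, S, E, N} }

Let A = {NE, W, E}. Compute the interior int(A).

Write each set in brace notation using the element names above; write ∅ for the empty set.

{NE}

interior: largest open inside A is {NE} (from ∅, {NE})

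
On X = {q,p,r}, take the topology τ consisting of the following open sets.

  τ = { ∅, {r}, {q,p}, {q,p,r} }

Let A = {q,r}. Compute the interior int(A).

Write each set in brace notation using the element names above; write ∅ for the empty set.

{r}

U open, U⊆A: ∅, {r}. int(A) = ⋃ = {r}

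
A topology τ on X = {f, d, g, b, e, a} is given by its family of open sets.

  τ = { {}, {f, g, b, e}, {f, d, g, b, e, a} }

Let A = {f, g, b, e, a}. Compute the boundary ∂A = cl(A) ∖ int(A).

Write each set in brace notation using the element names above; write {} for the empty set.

{d, a}

open subsets of A: {}, {f, g, b, e}; so int(A) = {f, g, b, e}
closure: X∖int(X∖A) = X∖{} = {f, d, g, b, e, a}
∂A = {f, d, g, b, e, a} minus {f, g, b, e} = {d, a}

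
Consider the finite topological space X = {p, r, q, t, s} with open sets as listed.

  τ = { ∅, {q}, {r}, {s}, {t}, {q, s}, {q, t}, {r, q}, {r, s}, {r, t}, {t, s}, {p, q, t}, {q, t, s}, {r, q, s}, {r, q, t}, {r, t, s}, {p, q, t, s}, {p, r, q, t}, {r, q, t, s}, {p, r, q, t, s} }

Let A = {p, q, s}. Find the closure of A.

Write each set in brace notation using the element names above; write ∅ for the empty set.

X∖A={r, t}, int(X∖A)={r, t}, hence cl(A)={p, q, s}

{p, q, s}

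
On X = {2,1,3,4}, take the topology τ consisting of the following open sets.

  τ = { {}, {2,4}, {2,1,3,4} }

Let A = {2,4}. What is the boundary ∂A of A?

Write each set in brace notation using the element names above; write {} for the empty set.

{1,3}

opens ⊆ A: {}, {2,4}; union → int = {2,4}
complement {1,3}; its interior {}; cl(A) = X∖{} = {2,1,3,4}
boundary = {2,1,3,4} ∖ {2,4} = {1,3}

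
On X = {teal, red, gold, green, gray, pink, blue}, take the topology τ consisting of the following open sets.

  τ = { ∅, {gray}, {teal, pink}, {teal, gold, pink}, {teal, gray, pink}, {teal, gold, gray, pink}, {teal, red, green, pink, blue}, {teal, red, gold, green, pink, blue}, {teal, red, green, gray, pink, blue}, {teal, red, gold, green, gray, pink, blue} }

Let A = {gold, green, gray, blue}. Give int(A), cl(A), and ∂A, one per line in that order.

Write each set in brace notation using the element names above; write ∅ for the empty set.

int(A) = {gray}
cl(A)  = {red, gold, green, gray, blue}
∂A     = {red, gold, green, blue}

interior: largest open inside A is {gray} (from ∅, {gray})
cl via duality: int({teal, red, pink}) = {teal, pink}, so X∖{teal, pink} = {red, gold, green, gray, blue}
cl∖int = {red, gold, green, blue}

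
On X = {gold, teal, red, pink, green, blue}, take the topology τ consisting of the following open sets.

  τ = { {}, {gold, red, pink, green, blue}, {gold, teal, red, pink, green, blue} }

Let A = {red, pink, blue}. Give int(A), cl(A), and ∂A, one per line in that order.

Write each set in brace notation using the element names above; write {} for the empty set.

int(A) = {}
cl(A)  = {gold, teal, red, pink, green, blue}
∂A     = {gold, teal, red, pink, green, blue}

U open, U⊆A: {}. int(A) = ⋃ = {}
X∖A={gold, teal, green}, int(X∖A)={}, hence cl(A)={gold, teal, red, pink, green, blue}
∂A: remove int from cl → {gold, teal, red, pink, green, blue}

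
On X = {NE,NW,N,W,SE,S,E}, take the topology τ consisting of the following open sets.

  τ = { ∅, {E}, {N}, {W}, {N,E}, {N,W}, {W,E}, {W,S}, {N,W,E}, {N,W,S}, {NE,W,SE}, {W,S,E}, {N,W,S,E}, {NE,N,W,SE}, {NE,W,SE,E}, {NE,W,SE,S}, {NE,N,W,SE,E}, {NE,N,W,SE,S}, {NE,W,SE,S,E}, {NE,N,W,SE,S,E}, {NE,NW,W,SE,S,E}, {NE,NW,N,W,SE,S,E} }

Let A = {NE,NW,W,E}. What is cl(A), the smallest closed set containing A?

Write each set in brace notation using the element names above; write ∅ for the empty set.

{NE,NW,W,SE,S,E}

complement {N,SE,S}; its interior {N}; cl(A) = X∖{N} = {NE,NW,W,SE,S,E}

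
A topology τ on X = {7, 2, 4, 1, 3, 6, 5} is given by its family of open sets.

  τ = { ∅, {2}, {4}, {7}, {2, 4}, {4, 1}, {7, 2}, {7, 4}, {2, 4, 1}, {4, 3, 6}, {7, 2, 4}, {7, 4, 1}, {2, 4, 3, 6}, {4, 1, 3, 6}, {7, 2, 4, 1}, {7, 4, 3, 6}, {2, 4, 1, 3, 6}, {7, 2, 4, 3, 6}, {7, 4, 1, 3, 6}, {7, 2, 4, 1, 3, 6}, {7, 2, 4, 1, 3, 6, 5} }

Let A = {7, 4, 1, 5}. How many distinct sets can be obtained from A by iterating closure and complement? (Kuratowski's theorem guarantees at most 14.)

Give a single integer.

closure: X∖int(X∖A) = X∖{2} = {7, 4, 1, 3, 6, 5}
Let k=closure and c=complement:
  1. A     = {7, 4, 1, 5}
  2. kA    = {7, 4, 1, 3, 6, 5}
  3. cA    = {2, 3, 6}
  4. ckA   = {2}
  5. kcA   = {2, 3, 6, 5}
  6. kckA  = {2, 5}
  7. ckcA  = {7, 4, 1}
  8. ckckA = {7, 4, 1, 3, 6}
— saturated at 8

8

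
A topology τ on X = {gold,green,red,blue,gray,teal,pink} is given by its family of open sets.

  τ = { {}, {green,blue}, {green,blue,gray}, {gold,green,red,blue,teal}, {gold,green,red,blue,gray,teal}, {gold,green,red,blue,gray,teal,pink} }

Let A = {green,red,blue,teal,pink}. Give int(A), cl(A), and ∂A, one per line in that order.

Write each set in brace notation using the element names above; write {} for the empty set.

int(A) = {green,blue}
cl(A)  = {gold,green,red,blue,gray,teal,pink}
∂A     = {gold,red,gray,teal,pink}

open subsets of A: {}, {green,blue}; so int(A) = {green,blue}
closure: X∖int(X∖A) = X∖{} = {gold,green,red,blue,gray,teal,pink}
∂A = {gold,green,red,blue,gray,teal,pink} minus {green,blue} = {gold,red,gray,teal,pink}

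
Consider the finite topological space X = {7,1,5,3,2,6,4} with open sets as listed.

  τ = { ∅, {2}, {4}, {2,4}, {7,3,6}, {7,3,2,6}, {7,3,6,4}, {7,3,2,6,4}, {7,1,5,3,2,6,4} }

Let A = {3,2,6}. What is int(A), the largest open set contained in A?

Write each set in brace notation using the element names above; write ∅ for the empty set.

U open, U⊆A: ∅, {2}. int(A) = ⋃ = {2}

{2}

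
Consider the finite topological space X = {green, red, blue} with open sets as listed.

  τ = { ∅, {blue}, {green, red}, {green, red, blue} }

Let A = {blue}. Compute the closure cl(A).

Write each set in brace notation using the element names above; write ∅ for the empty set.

X∖A={green, red}, int(X∖A)={green, red}, hence cl(A)={blue}

{blue}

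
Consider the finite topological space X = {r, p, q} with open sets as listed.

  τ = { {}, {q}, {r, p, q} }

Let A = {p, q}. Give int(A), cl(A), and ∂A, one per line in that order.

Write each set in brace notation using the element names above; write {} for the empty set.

open subsets of A: {}, {q}; so int(A) = {q}
closure: X∖int(X∖A) = X∖{} = {r, p, q}
∂A = {r, p, q} minus {q} = {r, p}

int(A) = {q}
cl(A)  = {r, p, q}
∂A     = {r, p}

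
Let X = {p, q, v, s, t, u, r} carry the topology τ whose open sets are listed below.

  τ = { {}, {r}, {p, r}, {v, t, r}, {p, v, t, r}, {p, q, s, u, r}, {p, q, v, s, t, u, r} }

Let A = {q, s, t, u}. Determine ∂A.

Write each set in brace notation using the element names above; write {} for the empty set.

interior: largest open inside A is {} (from {})
cl via duality: int({p, v, r}) = {p, r}, so X∖{p, r} = {q, v, s, t, u}
cl∖int = {q, v, s, t, u}

{q, v, s, t, u}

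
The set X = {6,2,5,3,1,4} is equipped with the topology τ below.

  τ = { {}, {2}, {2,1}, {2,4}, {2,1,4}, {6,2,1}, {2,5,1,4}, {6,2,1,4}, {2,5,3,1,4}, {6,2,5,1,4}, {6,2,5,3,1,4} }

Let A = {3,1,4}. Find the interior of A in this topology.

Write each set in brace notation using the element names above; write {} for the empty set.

U open, U⊆A: {}. int(A) = ⋃ = {}

{}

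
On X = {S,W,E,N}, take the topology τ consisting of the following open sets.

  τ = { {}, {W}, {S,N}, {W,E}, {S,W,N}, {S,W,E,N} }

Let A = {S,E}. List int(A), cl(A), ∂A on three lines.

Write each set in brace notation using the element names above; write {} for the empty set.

U open, U⊆A: {}. int(A) = ⋃ = {}
X∖A={W,N}, int(X∖A)={W}, hence cl(A)={S,E,N}
∂A: remove int from cl → {S,E,N}

int(A) = {}
cl(A)  = {S,E,N}
∂A     = {S,E,N}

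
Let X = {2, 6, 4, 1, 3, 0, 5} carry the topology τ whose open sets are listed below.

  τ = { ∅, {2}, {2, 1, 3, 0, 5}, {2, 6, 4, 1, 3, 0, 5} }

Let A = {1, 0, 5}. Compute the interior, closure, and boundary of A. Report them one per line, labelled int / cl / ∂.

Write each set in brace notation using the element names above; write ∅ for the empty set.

opens ⊆ A: ∅; union → int = ∅
complement {2, 6, 4, 3}; its interior {2}; cl(A) = X∖{2} = {6, 4, 1, 3, 0, 5}
boundary = {6, 4, 1, 3, 0, 5} ∖ ∅ = {6, 4, 1, 3, 0, 5}

int(A) = ∅
cl(A)  = {6, 4, 1, 3, 0, 5}
∂A     = {6, 4, 1, 3, 0, 5}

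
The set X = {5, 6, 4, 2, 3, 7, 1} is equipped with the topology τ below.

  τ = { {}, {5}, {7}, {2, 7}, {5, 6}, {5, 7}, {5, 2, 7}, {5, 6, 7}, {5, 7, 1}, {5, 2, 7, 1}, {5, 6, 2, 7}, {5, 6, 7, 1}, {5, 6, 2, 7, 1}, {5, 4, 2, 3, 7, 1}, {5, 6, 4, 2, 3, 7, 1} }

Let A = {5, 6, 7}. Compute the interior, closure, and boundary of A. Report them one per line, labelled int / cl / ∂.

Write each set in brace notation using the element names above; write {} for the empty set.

open subsets of A: {}, {7}, {5}, {5, 7}, {5, 6}, {5, 6, 7}; so int(A) = {5, 6, 7}
closure: X∖int(X∖A) = X∖{} = {5, 6, 4, 2, 3, 7, 1}
∂A = {5, 6, 4, 2, 3, 7, 1} minus {5, 6, 7} = {4, 2, 3, 1}

int(A) = {5, 6, 7}
cl(A)  = {5, 6, 4, 2, 3, 7, 1}
∂A     = {4, 2, 3, 1}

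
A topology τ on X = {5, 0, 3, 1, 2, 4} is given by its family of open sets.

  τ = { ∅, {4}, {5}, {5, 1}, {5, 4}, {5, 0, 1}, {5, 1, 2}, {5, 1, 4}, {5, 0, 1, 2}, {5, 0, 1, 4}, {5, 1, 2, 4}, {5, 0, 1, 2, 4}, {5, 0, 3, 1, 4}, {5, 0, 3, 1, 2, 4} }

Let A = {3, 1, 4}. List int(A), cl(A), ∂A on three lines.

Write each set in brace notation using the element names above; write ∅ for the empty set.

U open, U⊆A: ∅, {4}. int(A) = ⋃ = {4}
X∖A={5, 0, 2}, int(X∖A)={5}, hence cl(A)={0, 3, 1, 2, 4}
∂A: remove int from cl → {0, 3, 1, 2}

int(A) = {4}
cl(A)  = {0, 3, 1, 2, 4}
∂A     = {0, 3, 1, 2}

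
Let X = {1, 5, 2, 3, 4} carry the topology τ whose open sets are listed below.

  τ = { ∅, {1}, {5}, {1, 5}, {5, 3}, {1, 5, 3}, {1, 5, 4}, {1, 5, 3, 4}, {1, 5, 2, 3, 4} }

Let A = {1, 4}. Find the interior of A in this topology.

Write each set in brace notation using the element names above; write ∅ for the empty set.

{1}

U open, U⊆A: ∅, {1}. int(A) = ⋃ = {1}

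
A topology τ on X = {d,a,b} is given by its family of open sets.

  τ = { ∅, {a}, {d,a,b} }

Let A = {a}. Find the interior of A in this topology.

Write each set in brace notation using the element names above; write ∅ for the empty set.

{a}

U open, U⊆A: ∅, {a}. int(A) = ⋃ = {a}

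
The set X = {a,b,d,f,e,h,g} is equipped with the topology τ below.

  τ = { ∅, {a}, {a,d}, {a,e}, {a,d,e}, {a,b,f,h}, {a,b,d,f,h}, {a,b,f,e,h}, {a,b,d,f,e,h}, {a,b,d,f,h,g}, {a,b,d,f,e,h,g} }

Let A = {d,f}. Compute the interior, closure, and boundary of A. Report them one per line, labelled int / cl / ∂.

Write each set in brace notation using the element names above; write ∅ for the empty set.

int(A) = ∅
cl(A)  = {b,d,f,h,g}
∂A     = {b,d,f,h,g}

U open, U⊆A: ∅. int(A) = ⋃ = ∅
X∖A={a,b,e,h,g}, int(X∖A)={a,e}, hence cl(A)={b,d,f,h,g}
∂A: remove int from cl → {b,d,f,h,g}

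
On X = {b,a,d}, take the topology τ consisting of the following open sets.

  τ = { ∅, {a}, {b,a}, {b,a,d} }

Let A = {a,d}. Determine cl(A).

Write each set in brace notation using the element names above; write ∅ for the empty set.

{b,a,d}

closure: X∖int(X∖A) = X∖∅ = {b,a,d}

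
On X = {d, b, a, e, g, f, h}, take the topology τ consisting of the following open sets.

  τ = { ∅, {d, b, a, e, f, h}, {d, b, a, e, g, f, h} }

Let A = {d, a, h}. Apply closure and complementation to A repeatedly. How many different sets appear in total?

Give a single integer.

4

X∖A={b, e, g, f}, int(X∖A)=∅, hence cl(A)={d, b, a, e, g, f, h}
Orbit (k=closure, c=complement):
  1. A     = {d, a, h}
  2. kA    = {d, b, a, e, g, f, h}
  3. cA    = {b, e, g, f}
  4. ckA   = ∅
(closed under both — stop)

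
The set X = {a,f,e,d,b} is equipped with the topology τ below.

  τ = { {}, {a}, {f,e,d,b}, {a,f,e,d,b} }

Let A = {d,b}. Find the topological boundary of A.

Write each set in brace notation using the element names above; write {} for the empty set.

{f,e,d,b}

interior: largest open inside A is {} (from {})
cl via duality: int({a,f,e}) = {a}, so X∖{a} = {f,e,d,b}
cl∖int = {f,e,d,b}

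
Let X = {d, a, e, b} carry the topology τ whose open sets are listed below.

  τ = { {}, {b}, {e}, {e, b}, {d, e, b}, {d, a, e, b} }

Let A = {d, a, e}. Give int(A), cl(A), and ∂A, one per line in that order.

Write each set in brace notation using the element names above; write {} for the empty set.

open subsets of A: {}, {e}; so int(A) = {e}
closure: X∖int(X∖A) = X∖{b} = {d, a, e}
∂A = {d, a, e} minus {e} = {d, a}

int(A) = {e}
cl(A)  = {d, a, e}
∂A     = {d, a}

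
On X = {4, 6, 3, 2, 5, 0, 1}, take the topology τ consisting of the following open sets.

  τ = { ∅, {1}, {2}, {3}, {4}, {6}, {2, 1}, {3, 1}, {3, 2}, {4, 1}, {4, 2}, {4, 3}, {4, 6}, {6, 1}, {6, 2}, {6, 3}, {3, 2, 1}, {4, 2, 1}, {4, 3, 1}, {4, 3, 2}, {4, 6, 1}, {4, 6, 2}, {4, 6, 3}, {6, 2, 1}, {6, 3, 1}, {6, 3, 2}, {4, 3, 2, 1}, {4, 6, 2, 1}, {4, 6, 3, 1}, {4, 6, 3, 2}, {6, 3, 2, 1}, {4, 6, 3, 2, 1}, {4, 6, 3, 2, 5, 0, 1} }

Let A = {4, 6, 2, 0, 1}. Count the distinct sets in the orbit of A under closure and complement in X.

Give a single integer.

6

closure: X∖int(X∖A) = X∖{3} = {4, 6, 2, 5, 0, 1}
Let k=closure and c=complement:
  1. A     = {4, 6, 2, 0, 1}
  2. kA    = {4, 6, 2, 5, 0, 1}
  3. cA    = {3, 5}
  4. ckA   = {3}
  5. kcA   = {3, 5, 0}
  6. ckcA  = {4, 6, 2, 1}
— saturated at 6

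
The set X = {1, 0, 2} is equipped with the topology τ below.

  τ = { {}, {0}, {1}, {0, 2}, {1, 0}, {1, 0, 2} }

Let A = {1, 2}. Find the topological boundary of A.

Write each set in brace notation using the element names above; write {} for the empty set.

{2}

opens ⊆ A: {}, {1}; union → int = {1}
complement {0}; its interior {0}; cl(A) = X∖{0} = {1, 2}
boundary = {1, 2} ∖ {1} = {2}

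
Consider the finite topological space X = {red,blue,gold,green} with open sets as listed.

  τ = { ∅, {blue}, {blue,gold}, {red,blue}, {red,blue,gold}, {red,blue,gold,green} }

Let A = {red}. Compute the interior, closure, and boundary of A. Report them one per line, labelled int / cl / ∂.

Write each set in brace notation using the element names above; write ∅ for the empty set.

int(A) = ∅
cl(A)  = {red,green}
∂A     = {red,green}

interior: largest open inside A is ∅ (from ∅)
cl via duality: int({blue,gold,green}) = {blue,gold}, so X∖{blue,gold} = {red,green}
cl∖int = {red,green}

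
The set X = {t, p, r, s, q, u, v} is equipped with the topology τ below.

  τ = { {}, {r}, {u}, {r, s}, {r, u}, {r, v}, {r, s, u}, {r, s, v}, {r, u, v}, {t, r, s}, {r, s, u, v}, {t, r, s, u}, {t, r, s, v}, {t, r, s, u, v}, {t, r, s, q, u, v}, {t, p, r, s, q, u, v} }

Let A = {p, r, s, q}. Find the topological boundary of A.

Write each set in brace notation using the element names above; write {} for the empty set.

U open, U⊆A: {}, {r}, {r, s}. int(A) = ⋃ = {r, s}
X∖A={t, u, v}, int(X∖A)={u}, hence cl(A)={t, p, r, s, q, v}
∂A: remove int from cl → {t, p, q, v}

{t, p, q, v}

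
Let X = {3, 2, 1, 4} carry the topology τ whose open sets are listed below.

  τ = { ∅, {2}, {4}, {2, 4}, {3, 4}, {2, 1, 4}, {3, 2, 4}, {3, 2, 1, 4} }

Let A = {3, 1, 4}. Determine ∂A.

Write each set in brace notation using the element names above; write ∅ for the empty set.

interior: largest open inside A is {3, 4} (from ∅, {4}, {3, 4})
cl via duality: int({2}) = {2}, so X∖{2} = {3, 1, 4}
cl∖int = {1}

{1}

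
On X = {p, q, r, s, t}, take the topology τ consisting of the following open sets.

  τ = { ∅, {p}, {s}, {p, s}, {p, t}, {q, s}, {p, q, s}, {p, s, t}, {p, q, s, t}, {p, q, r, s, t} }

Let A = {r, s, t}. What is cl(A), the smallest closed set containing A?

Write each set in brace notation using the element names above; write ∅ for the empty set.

complement {p, q}; its interior {p}; cl(A) = X∖{p} = {q, r, s, t}

{q, r, s, t}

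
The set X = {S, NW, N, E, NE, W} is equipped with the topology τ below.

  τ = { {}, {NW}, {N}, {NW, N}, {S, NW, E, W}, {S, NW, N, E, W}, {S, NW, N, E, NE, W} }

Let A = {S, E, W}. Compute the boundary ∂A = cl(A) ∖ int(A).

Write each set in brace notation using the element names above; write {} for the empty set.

interior: largest open inside A is {} (from {})
cl via duality: int({NW, N, NE}) = {NW, N}, so X∖{NW, N} = {S, E, NE, W}
cl∖int = {S, E, NE, W}

{S, E, NE, W}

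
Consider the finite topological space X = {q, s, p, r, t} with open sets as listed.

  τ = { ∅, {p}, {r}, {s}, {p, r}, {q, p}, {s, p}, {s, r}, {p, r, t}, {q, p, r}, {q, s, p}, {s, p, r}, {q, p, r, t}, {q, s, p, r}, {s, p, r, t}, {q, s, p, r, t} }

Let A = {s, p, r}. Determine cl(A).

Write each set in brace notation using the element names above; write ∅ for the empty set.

{q, s, p, r, t}

X∖A={q, t}, int(X∖A)=∅, hence cl(A)={q, s, p, r, t}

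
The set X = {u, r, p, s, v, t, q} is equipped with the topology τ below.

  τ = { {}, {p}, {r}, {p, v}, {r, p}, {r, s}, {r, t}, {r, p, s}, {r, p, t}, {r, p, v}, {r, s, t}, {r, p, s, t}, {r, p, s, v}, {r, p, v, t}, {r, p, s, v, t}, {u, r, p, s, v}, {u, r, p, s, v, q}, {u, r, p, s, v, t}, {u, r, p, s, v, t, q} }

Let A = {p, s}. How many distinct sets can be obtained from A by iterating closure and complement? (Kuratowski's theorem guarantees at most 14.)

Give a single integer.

10

cl via duality: int({u, r, v, t, q}) = {r, t}, so X∖{r, t} = {u, p, s, v, q}
Write k for closure, c for complement:
  1. A     = {p, s}
  2. kA    = {u, p, s, v, q}
  3. cA    = {u, r, v, t, q}
  4. ckA   = {r, t}
  5. kcA   = {u, r, s, v, t, q}
  6. kckA  = {u, r, s, t, q}
  7. ckcA  = {p}
  8. ckckA = {p, v}
  9. kckcA = {u, p, v, q}
  10. ckckcA = {r, s, t}
applying k or c yields no new set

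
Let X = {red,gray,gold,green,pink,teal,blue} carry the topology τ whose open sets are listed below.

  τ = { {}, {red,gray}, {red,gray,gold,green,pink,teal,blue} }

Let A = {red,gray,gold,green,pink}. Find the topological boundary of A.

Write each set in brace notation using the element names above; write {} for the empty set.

{gold,green,pink,teal,blue}

open subsets of A: {}, {red,gray}; so int(A) = {red,gray}
closure: X∖int(X∖A) = X∖{} = {red,gray,gold,green,pink,teal,blue}
∂A = {red,gray,gold,green,pink,teal,blue} minus {red,gray} = {gold,green,pink,teal,blue}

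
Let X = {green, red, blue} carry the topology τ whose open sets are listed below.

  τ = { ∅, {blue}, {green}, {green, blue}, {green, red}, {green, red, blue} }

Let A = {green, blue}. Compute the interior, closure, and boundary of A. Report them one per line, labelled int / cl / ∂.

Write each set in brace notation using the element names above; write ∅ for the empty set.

U open, U⊆A: ∅, {blue}, {green}, {green, blue}. int(A) = ⋃ = {green, blue}
X∖A={red}, int(X∖A)=∅, hence cl(A)={green, red, blue}
∂A: remove int from cl → {red}

int(A) = {green, blue}
cl(A)  = {green, red, blue}
∂A     = {red}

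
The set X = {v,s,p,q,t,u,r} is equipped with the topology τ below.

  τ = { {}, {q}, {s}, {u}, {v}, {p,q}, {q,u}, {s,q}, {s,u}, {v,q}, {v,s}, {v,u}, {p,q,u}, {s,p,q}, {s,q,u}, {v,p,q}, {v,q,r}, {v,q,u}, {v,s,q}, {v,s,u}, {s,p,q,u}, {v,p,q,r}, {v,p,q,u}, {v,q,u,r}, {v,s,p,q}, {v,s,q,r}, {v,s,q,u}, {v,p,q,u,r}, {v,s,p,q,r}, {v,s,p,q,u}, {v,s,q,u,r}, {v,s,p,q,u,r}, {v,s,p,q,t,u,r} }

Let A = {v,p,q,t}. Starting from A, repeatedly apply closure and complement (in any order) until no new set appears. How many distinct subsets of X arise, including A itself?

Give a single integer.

8

closure: X∖int(X∖A) = X∖{s,u} = {v,p,q,t,r}
Let k=closure and c=complement:
  1. A     = {v,p,q,t}
  2. kA    = {v,p,q,t,r}
  3. cA    = {s,u,r}
  4. ckA   = {s,u}
  5. kcA   = {s,t,u,r}
  6. kckA  = {s,t,u}
  7. ckcA  = {v,p,q}
  8. ckckA = {v,p,q,r}
— saturated at 8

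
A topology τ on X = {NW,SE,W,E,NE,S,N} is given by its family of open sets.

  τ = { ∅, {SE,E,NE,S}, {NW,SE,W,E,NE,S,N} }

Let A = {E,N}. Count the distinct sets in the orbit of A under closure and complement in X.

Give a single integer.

cl via duality: int({NW,SE,W,NE,S}) = ∅, so X∖∅ = {NW,SE,W,E,NE,S,N}
Write k for closure, c for complement:
  1. A     = {E,N}
  2. kA    = {NW,SE,W,E,NE,S,N}
  3. cA    = {NW,SE,W,NE,S}
  4. ckA   = ∅
applying k or c yields no new set

4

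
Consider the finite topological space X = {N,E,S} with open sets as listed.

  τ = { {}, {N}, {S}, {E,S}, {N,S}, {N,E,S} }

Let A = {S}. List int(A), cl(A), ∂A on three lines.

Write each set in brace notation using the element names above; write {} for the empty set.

int(A) = {S}
cl(A)  = {E,S}
∂A     = {E}

U open, U⊆A: {}, {S}. int(A) = ⋃ = {S}
X∖A={N,E}, int(X∖A)={N}, hence cl(A)={E,S}
∂A: remove int from cl → {E}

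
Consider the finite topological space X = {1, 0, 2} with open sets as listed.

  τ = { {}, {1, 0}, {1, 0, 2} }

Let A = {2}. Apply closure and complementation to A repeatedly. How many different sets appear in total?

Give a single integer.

closure: X∖int(X∖A) = X∖{1, 0} = {2}
Let k=closure and c=complement:
  1. A     = {2}
  2. cA    = {1, 0}
  3. kcA   = {1, 0, 2}
  4. ckcA  = {}
— saturated at 4

4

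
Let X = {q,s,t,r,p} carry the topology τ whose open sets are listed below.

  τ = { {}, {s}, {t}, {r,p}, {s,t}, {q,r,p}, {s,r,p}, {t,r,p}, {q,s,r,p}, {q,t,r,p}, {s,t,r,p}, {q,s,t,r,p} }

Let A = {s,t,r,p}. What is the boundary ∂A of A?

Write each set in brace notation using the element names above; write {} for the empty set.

opens ⊆ A: {}, {t}, {s}, {r,p}, {s,t}, {t,r,p}, {s,r,p}, {s,t,r,p}; union → int = {s,t,r,p}
complement {q}; its interior {}; cl(A) = X∖{} = {q,s,t,r,p}
boundary = {q,s,t,r,p} ∖ {s,t,r,p} = {q}

{q}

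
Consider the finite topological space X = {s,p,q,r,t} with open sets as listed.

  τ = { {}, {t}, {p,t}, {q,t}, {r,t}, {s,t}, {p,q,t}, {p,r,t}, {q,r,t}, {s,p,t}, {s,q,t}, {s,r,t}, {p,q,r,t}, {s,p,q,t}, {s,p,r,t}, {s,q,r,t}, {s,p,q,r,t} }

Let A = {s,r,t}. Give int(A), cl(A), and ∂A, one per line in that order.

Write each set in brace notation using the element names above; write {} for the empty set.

int(A) = {s,r,t}
cl(A)  = {s,p,q,r,t}
∂A     = {p,q}

U open, U⊆A: {}, {t}, {s,t}, {r,t}, {s,r,t}. int(A) = ⋃ = {s,r,t}
X∖A={p,q}, int(X∖A)={}, hence cl(A)={s,p,q,r,t}
∂A: remove int from cl → {p,q}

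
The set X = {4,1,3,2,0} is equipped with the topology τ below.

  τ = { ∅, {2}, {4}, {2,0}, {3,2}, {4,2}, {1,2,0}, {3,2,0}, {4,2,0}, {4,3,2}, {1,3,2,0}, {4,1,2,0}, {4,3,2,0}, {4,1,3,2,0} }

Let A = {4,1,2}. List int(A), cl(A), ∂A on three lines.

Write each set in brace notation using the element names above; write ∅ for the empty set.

opens ⊆ A: ∅, {4}, {2}, {4,2}; union → int = {4,2}
complement {3,0}; its interior ∅; cl(A) = X∖∅ = {4,1,3,2,0}
boundary = {4,1,3,2,0} ∖ {4,2} = {1,3,0}

int(A) = {4,2}
cl(A)  = {4,1,3,2,0}
∂A     = {1,3,0}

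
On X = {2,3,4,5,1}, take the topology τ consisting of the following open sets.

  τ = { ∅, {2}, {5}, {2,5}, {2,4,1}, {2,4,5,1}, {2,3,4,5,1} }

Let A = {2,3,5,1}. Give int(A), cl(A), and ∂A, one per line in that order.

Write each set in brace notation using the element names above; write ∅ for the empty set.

open subsets of A: ∅, {2}, {5}, {2,5}; so int(A) = {2,5}
closure: X∖int(X∖A) = X∖∅ = {2,3,4,5,1}
∂A = {2,3,4,5,1} minus {2,5} = {3,4,1}

int(A) = {2,5}
cl(A)  = {2,3,4,5,1}
∂A     = {3,4,1}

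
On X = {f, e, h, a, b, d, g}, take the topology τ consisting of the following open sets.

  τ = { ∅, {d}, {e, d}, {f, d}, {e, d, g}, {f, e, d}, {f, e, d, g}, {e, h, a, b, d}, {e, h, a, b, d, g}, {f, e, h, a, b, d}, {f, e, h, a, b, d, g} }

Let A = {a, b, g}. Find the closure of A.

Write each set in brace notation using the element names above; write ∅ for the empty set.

{h, a, b, g}

complement {f, e, h, d}; its interior {f, e, d}; cl(A) = X∖{f, e, d} = {h, a, b, g}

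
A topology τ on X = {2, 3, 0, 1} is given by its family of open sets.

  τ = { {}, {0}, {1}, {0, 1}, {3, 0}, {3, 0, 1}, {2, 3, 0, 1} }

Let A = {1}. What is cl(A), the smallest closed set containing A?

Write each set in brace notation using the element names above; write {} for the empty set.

complement {2, 3, 0}; its interior {3, 0}; cl(A) = X∖{3, 0} = {2, 1}

{2, 1}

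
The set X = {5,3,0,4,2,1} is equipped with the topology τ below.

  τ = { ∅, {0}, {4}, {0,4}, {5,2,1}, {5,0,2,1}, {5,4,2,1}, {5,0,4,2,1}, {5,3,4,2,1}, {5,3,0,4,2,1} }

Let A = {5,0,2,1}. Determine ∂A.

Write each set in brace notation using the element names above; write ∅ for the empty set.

U open, U⊆A: ∅, {0}, {5,2,1}, {5,0,2,1}. int(A) = ⋃ = {5,0,2,1}
X∖A={3,4}, int(X∖A)={4}, hence cl(A)={5,3,0,2,1}
∂A: remove int from cl → {3}

{3}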